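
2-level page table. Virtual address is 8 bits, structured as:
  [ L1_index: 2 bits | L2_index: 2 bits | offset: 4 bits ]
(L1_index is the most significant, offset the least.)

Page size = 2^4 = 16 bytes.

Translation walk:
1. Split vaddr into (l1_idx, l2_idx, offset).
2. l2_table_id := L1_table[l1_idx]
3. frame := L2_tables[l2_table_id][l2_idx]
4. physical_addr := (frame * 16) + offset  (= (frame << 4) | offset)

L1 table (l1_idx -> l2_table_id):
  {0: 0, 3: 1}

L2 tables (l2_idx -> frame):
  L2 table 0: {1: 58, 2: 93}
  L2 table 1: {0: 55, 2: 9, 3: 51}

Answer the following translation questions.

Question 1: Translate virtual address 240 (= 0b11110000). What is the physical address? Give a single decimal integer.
vaddr = 240 = 0b11110000
Split: l1_idx=3, l2_idx=3, offset=0
L1[3] = 1
L2[1][3] = 51
paddr = 51 * 16 + 0 = 816

Answer: 816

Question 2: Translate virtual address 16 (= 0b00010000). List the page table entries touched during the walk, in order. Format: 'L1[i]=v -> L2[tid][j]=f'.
Answer: L1[0]=0 -> L2[0][1]=58

Derivation:
vaddr = 16 = 0b00010000
Split: l1_idx=0, l2_idx=1, offset=0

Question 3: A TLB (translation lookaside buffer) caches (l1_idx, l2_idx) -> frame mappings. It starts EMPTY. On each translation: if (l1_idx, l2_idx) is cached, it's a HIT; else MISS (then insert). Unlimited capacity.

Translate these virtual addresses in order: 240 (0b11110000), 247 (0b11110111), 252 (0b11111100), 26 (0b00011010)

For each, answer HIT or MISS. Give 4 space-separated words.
vaddr=240: (3,3) not in TLB -> MISS, insert
vaddr=247: (3,3) in TLB -> HIT
vaddr=252: (3,3) in TLB -> HIT
vaddr=26: (0,1) not in TLB -> MISS, insert

Answer: MISS HIT HIT MISS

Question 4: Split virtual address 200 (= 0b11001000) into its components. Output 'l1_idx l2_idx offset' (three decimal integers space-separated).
vaddr = 200 = 0b11001000
  top 2 bits -> l1_idx = 3
  next 2 bits -> l2_idx = 0
  bottom 4 bits -> offset = 8

Answer: 3 0 8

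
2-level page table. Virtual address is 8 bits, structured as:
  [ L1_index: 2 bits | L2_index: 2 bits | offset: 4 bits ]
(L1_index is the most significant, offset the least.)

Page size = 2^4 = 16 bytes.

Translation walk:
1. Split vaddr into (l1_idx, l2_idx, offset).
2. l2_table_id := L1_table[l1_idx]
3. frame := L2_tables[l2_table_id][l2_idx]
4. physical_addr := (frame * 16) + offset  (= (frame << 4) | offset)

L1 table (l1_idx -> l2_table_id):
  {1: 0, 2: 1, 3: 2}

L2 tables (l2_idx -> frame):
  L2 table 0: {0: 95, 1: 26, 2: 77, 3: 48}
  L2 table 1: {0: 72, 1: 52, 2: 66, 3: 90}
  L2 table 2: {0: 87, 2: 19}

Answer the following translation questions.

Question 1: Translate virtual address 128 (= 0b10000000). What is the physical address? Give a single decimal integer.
Answer: 1152

Derivation:
vaddr = 128 = 0b10000000
Split: l1_idx=2, l2_idx=0, offset=0
L1[2] = 1
L2[1][0] = 72
paddr = 72 * 16 + 0 = 1152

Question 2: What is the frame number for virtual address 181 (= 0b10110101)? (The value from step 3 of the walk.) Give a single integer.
Answer: 90

Derivation:
vaddr = 181: l1_idx=2, l2_idx=3
L1[2] = 1; L2[1][3] = 90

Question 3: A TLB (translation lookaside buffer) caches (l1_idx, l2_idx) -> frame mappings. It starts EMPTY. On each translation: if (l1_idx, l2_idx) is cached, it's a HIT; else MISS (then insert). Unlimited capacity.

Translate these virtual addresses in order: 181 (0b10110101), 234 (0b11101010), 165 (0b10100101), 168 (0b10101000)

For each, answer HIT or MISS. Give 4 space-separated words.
Answer: MISS MISS MISS HIT

Derivation:
vaddr=181: (2,3) not in TLB -> MISS, insert
vaddr=234: (3,2) not in TLB -> MISS, insert
vaddr=165: (2,2) not in TLB -> MISS, insert
vaddr=168: (2,2) in TLB -> HIT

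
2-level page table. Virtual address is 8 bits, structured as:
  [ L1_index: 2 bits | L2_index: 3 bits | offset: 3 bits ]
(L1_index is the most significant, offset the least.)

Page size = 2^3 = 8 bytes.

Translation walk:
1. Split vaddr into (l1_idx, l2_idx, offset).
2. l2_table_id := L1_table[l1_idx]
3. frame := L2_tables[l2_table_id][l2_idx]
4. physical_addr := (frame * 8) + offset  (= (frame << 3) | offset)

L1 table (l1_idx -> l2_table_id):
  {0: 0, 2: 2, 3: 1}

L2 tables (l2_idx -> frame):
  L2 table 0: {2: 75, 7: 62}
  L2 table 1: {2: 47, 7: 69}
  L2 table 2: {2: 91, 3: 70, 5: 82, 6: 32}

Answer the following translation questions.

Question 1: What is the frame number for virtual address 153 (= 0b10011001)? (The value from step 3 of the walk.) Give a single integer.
vaddr = 153: l1_idx=2, l2_idx=3
L1[2] = 2; L2[2][3] = 70

Answer: 70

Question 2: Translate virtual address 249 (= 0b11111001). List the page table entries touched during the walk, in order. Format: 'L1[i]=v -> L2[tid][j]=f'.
vaddr = 249 = 0b11111001
Split: l1_idx=3, l2_idx=7, offset=1

Answer: L1[3]=1 -> L2[1][7]=69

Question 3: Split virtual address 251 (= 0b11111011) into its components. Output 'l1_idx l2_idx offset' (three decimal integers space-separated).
Answer: 3 7 3

Derivation:
vaddr = 251 = 0b11111011
  top 2 bits -> l1_idx = 3
  next 3 bits -> l2_idx = 7
  bottom 3 bits -> offset = 3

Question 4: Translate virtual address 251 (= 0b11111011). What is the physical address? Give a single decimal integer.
vaddr = 251 = 0b11111011
Split: l1_idx=3, l2_idx=7, offset=3
L1[3] = 1
L2[1][7] = 69
paddr = 69 * 8 + 3 = 555

Answer: 555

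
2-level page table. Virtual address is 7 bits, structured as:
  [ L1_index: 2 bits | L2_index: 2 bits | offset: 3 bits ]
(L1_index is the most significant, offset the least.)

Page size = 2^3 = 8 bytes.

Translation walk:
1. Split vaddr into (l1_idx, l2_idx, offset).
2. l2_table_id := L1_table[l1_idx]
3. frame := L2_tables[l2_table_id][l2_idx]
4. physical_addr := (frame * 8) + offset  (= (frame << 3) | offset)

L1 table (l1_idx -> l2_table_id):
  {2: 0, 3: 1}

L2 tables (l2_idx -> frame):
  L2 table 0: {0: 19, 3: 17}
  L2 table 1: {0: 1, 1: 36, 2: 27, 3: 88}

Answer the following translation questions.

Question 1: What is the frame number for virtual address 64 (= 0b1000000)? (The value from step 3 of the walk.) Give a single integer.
Answer: 19

Derivation:
vaddr = 64: l1_idx=2, l2_idx=0
L1[2] = 0; L2[0][0] = 19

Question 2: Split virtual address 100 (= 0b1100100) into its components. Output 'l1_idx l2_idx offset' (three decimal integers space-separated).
Answer: 3 0 4

Derivation:
vaddr = 100 = 0b1100100
  top 2 bits -> l1_idx = 3
  next 2 bits -> l2_idx = 0
  bottom 3 bits -> offset = 4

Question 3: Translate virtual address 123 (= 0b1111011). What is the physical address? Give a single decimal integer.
vaddr = 123 = 0b1111011
Split: l1_idx=3, l2_idx=3, offset=3
L1[3] = 1
L2[1][3] = 88
paddr = 88 * 8 + 3 = 707

Answer: 707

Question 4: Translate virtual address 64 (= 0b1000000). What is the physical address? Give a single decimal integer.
Answer: 152

Derivation:
vaddr = 64 = 0b1000000
Split: l1_idx=2, l2_idx=0, offset=0
L1[2] = 0
L2[0][0] = 19
paddr = 19 * 8 + 0 = 152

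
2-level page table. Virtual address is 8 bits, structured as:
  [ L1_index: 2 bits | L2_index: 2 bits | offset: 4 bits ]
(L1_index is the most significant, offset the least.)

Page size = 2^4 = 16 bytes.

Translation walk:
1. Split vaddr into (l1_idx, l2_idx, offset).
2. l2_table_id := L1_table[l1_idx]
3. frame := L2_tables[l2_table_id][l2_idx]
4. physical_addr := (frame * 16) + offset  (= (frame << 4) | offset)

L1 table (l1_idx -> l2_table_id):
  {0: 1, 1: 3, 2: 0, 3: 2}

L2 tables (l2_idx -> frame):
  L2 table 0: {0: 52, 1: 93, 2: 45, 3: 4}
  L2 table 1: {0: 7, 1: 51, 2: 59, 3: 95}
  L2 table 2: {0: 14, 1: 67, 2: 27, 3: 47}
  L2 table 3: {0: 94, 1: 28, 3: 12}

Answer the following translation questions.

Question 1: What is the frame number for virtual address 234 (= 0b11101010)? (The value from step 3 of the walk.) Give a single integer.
Answer: 27

Derivation:
vaddr = 234: l1_idx=3, l2_idx=2
L1[3] = 2; L2[2][2] = 27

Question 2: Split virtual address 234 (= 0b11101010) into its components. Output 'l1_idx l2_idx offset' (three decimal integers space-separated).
Answer: 3 2 10

Derivation:
vaddr = 234 = 0b11101010
  top 2 bits -> l1_idx = 3
  next 2 bits -> l2_idx = 2
  bottom 4 bits -> offset = 10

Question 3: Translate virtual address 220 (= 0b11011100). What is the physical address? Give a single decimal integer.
vaddr = 220 = 0b11011100
Split: l1_idx=3, l2_idx=1, offset=12
L1[3] = 2
L2[2][1] = 67
paddr = 67 * 16 + 12 = 1084

Answer: 1084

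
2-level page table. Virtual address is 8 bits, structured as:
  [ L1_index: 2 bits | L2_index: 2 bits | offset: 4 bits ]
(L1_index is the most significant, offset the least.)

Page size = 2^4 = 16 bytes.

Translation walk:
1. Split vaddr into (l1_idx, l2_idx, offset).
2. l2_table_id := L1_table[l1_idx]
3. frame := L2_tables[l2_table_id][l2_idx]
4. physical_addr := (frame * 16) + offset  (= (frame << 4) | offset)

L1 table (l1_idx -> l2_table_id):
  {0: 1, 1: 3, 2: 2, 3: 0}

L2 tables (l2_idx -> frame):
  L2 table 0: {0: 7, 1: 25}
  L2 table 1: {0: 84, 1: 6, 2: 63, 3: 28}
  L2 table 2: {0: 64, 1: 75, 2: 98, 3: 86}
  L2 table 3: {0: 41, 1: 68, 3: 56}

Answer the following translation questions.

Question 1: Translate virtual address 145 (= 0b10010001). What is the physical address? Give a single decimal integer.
vaddr = 145 = 0b10010001
Split: l1_idx=2, l2_idx=1, offset=1
L1[2] = 2
L2[2][1] = 75
paddr = 75 * 16 + 1 = 1201

Answer: 1201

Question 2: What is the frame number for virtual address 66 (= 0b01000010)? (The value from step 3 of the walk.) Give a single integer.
vaddr = 66: l1_idx=1, l2_idx=0
L1[1] = 3; L2[3][0] = 41

Answer: 41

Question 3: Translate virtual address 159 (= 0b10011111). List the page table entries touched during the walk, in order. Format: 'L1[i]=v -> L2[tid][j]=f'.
Answer: L1[2]=2 -> L2[2][1]=75

Derivation:
vaddr = 159 = 0b10011111
Split: l1_idx=2, l2_idx=1, offset=15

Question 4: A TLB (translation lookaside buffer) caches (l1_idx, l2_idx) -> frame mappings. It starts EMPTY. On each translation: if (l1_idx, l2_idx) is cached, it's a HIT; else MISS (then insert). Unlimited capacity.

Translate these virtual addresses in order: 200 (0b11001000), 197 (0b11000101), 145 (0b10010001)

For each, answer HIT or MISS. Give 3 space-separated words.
Answer: MISS HIT MISS

Derivation:
vaddr=200: (3,0) not in TLB -> MISS, insert
vaddr=197: (3,0) in TLB -> HIT
vaddr=145: (2,1) not in TLB -> MISS, insert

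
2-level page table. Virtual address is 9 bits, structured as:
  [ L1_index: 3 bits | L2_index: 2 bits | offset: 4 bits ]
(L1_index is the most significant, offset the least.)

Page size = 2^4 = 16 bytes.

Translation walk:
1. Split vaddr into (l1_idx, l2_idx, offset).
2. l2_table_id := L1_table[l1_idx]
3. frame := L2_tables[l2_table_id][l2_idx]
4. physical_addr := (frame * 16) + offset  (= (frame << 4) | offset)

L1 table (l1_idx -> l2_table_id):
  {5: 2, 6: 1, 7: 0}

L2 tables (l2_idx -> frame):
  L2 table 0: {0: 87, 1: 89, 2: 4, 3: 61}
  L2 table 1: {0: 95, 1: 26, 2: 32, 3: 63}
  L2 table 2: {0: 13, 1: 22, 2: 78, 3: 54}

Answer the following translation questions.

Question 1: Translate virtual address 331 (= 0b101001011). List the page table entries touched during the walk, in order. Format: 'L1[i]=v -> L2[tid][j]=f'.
Answer: L1[5]=2 -> L2[2][0]=13

Derivation:
vaddr = 331 = 0b101001011
Split: l1_idx=5, l2_idx=0, offset=11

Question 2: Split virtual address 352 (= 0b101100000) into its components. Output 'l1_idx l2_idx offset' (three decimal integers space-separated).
vaddr = 352 = 0b101100000
  top 3 bits -> l1_idx = 5
  next 2 bits -> l2_idx = 2
  bottom 4 bits -> offset = 0

Answer: 5 2 0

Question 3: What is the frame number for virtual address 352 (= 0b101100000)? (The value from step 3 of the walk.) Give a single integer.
vaddr = 352: l1_idx=5, l2_idx=2
L1[5] = 2; L2[2][2] = 78

Answer: 78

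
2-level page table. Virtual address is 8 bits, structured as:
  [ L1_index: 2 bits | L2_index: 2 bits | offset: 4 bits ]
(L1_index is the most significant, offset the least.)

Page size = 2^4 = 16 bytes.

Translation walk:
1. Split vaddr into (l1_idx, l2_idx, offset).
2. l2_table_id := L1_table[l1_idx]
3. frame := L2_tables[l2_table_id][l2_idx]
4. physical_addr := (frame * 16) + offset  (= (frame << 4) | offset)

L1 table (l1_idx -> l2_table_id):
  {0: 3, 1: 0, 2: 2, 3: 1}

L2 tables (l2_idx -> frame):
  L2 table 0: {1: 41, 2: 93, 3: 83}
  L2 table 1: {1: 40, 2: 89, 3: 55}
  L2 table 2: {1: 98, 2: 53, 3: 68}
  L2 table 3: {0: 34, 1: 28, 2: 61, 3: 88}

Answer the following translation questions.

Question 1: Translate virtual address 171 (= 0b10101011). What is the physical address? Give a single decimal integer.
Answer: 859

Derivation:
vaddr = 171 = 0b10101011
Split: l1_idx=2, l2_idx=2, offset=11
L1[2] = 2
L2[2][2] = 53
paddr = 53 * 16 + 11 = 859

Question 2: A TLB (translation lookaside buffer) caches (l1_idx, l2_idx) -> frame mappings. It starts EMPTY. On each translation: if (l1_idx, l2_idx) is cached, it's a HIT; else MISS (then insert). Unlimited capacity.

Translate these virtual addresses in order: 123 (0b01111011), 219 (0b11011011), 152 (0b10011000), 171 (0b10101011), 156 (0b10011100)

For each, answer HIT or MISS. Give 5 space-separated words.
Answer: MISS MISS MISS MISS HIT

Derivation:
vaddr=123: (1,3) not in TLB -> MISS, insert
vaddr=219: (3,1) not in TLB -> MISS, insert
vaddr=152: (2,1) not in TLB -> MISS, insert
vaddr=171: (2,2) not in TLB -> MISS, insert
vaddr=156: (2,1) in TLB -> HIT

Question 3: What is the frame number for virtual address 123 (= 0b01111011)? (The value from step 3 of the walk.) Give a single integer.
vaddr = 123: l1_idx=1, l2_idx=3
L1[1] = 0; L2[0][3] = 83

Answer: 83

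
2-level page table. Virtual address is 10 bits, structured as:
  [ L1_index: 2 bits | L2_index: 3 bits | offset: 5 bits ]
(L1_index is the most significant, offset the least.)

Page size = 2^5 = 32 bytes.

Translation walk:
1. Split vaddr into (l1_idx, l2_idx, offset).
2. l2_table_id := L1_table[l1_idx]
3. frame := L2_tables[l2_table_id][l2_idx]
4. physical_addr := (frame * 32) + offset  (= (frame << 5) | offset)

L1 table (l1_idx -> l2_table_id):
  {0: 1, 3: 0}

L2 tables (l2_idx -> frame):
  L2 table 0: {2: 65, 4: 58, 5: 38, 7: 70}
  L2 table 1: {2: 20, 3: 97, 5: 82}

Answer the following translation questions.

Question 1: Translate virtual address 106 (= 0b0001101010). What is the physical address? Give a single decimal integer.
vaddr = 106 = 0b0001101010
Split: l1_idx=0, l2_idx=3, offset=10
L1[0] = 1
L2[1][3] = 97
paddr = 97 * 32 + 10 = 3114

Answer: 3114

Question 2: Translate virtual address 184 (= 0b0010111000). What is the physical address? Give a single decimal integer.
vaddr = 184 = 0b0010111000
Split: l1_idx=0, l2_idx=5, offset=24
L1[0] = 1
L2[1][5] = 82
paddr = 82 * 32 + 24 = 2648

Answer: 2648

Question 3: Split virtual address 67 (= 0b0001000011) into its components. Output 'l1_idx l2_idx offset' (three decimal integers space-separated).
Answer: 0 2 3

Derivation:
vaddr = 67 = 0b0001000011
  top 2 bits -> l1_idx = 0
  next 3 bits -> l2_idx = 2
  bottom 5 bits -> offset = 3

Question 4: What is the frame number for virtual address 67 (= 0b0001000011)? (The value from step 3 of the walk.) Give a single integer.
Answer: 20

Derivation:
vaddr = 67: l1_idx=0, l2_idx=2
L1[0] = 1; L2[1][2] = 20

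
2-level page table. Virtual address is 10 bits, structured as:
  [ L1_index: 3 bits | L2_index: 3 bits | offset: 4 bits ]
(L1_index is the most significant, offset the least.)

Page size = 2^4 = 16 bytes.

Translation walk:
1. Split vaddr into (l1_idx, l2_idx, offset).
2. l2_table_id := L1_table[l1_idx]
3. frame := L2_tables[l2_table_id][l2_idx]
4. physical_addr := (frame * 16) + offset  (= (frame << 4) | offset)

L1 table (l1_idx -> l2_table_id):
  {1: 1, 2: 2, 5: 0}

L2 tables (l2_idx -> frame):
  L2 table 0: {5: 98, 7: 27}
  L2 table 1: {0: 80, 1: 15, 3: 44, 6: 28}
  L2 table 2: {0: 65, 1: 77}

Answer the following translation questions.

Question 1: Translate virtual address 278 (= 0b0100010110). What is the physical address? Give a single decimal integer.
Answer: 1238

Derivation:
vaddr = 278 = 0b0100010110
Split: l1_idx=2, l2_idx=1, offset=6
L1[2] = 2
L2[2][1] = 77
paddr = 77 * 16 + 6 = 1238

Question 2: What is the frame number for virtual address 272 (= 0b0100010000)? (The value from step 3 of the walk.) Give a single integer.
vaddr = 272: l1_idx=2, l2_idx=1
L1[2] = 2; L2[2][1] = 77

Answer: 77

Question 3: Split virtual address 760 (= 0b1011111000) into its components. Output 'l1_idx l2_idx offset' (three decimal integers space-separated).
vaddr = 760 = 0b1011111000
  top 3 bits -> l1_idx = 5
  next 3 bits -> l2_idx = 7
  bottom 4 bits -> offset = 8

Answer: 5 7 8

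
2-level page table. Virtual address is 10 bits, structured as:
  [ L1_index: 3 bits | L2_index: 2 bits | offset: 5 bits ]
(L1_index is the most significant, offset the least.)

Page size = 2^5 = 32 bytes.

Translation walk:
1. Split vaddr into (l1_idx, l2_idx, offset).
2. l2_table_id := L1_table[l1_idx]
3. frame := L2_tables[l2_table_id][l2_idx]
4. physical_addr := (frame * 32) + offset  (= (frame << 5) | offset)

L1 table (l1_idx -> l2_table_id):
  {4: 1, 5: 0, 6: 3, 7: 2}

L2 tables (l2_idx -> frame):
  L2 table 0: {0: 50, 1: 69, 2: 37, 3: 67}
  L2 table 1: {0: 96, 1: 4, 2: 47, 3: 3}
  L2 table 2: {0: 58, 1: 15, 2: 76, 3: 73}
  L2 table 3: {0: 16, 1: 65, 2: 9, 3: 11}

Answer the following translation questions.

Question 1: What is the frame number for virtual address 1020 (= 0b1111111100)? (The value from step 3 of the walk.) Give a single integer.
vaddr = 1020: l1_idx=7, l2_idx=3
L1[7] = 2; L2[2][3] = 73

Answer: 73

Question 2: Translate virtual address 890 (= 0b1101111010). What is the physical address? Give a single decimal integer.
vaddr = 890 = 0b1101111010
Split: l1_idx=6, l2_idx=3, offset=26
L1[6] = 3
L2[3][3] = 11
paddr = 11 * 32 + 26 = 378

Answer: 378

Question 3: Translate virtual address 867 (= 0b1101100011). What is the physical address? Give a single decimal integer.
Answer: 355

Derivation:
vaddr = 867 = 0b1101100011
Split: l1_idx=6, l2_idx=3, offset=3
L1[6] = 3
L2[3][3] = 11
paddr = 11 * 32 + 3 = 355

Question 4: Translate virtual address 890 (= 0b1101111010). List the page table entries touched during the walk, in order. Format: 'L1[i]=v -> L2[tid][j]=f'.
Answer: L1[6]=3 -> L2[3][3]=11

Derivation:
vaddr = 890 = 0b1101111010
Split: l1_idx=6, l2_idx=3, offset=26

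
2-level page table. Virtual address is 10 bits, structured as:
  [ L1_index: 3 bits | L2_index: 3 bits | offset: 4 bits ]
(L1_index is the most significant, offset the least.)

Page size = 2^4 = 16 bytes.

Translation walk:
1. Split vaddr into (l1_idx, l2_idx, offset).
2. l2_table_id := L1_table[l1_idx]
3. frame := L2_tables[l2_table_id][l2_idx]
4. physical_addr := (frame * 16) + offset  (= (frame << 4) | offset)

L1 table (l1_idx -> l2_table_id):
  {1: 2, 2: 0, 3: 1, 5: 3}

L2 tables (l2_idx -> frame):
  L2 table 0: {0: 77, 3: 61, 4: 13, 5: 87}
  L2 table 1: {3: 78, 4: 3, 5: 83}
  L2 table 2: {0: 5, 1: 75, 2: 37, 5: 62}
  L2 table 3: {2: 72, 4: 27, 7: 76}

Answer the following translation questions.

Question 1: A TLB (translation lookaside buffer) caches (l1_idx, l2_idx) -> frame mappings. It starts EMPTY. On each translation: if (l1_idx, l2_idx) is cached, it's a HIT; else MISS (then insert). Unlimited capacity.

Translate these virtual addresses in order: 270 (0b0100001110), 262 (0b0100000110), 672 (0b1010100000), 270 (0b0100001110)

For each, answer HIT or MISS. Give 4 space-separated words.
vaddr=270: (2,0) not in TLB -> MISS, insert
vaddr=262: (2,0) in TLB -> HIT
vaddr=672: (5,2) not in TLB -> MISS, insert
vaddr=270: (2,0) in TLB -> HIT

Answer: MISS HIT MISS HIT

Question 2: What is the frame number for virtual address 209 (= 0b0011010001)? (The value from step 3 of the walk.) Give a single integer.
vaddr = 209: l1_idx=1, l2_idx=5
L1[1] = 2; L2[2][5] = 62

Answer: 62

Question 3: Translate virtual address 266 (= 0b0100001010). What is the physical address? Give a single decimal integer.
vaddr = 266 = 0b0100001010
Split: l1_idx=2, l2_idx=0, offset=10
L1[2] = 0
L2[0][0] = 77
paddr = 77 * 16 + 10 = 1242

Answer: 1242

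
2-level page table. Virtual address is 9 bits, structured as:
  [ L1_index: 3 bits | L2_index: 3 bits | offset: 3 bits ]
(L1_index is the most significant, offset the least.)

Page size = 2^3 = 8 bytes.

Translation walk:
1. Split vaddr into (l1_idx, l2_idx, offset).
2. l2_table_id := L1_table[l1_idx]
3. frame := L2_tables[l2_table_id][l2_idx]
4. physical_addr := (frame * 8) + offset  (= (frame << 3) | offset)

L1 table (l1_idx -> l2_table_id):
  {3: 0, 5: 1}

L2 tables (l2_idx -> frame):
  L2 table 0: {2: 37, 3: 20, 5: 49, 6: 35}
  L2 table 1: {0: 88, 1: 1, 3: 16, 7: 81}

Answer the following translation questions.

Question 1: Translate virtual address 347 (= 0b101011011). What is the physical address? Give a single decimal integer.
vaddr = 347 = 0b101011011
Split: l1_idx=5, l2_idx=3, offset=3
L1[5] = 1
L2[1][3] = 16
paddr = 16 * 8 + 3 = 131

Answer: 131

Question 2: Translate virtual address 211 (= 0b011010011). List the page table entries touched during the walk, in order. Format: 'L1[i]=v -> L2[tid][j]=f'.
Answer: L1[3]=0 -> L2[0][2]=37

Derivation:
vaddr = 211 = 0b011010011
Split: l1_idx=3, l2_idx=2, offset=3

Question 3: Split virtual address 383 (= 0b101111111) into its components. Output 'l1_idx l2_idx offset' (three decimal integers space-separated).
vaddr = 383 = 0b101111111
  top 3 bits -> l1_idx = 5
  next 3 bits -> l2_idx = 7
  bottom 3 bits -> offset = 7

Answer: 5 7 7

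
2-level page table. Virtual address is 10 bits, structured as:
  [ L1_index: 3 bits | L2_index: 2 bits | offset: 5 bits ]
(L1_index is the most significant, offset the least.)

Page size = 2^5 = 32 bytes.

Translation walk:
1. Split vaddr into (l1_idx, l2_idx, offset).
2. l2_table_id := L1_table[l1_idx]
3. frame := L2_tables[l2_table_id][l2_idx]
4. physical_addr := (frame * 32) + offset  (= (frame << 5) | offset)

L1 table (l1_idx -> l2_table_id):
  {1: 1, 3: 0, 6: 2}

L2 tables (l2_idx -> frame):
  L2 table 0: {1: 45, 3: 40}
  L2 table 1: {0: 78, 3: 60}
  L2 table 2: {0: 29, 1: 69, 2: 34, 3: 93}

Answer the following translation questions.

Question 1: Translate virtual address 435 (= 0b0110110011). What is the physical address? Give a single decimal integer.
vaddr = 435 = 0b0110110011
Split: l1_idx=3, l2_idx=1, offset=19
L1[3] = 0
L2[0][1] = 45
paddr = 45 * 32 + 19 = 1459

Answer: 1459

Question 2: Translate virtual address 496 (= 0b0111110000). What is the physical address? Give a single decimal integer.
vaddr = 496 = 0b0111110000
Split: l1_idx=3, l2_idx=3, offset=16
L1[3] = 0
L2[0][3] = 40
paddr = 40 * 32 + 16 = 1296

Answer: 1296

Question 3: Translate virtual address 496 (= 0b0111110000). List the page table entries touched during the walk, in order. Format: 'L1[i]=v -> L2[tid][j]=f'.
Answer: L1[3]=0 -> L2[0][3]=40

Derivation:
vaddr = 496 = 0b0111110000
Split: l1_idx=3, l2_idx=3, offset=16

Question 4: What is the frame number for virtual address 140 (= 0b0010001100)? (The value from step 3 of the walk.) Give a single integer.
vaddr = 140: l1_idx=1, l2_idx=0
L1[1] = 1; L2[1][0] = 78

Answer: 78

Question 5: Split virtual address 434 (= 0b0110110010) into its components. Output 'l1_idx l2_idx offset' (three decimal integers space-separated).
Answer: 3 1 18

Derivation:
vaddr = 434 = 0b0110110010
  top 3 bits -> l1_idx = 3
  next 2 bits -> l2_idx = 1
  bottom 5 bits -> offset = 18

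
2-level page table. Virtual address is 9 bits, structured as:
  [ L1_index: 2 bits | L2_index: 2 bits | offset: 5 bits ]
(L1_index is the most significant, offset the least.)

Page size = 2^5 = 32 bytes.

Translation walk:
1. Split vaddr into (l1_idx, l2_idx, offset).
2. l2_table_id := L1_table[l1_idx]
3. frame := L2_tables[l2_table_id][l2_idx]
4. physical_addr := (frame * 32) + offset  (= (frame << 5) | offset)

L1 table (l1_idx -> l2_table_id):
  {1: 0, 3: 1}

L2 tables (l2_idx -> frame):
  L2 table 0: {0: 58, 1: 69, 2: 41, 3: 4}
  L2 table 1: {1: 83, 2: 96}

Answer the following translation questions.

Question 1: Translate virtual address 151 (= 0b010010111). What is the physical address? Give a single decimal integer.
Answer: 1879

Derivation:
vaddr = 151 = 0b010010111
Split: l1_idx=1, l2_idx=0, offset=23
L1[1] = 0
L2[0][0] = 58
paddr = 58 * 32 + 23 = 1879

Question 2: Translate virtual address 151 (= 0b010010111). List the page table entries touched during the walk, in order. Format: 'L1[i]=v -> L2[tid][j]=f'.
vaddr = 151 = 0b010010111
Split: l1_idx=1, l2_idx=0, offset=23

Answer: L1[1]=0 -> L2[0][0]=58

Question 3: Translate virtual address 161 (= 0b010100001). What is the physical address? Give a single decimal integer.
vaddr = 161 = 0b010100001
Split: l1_idx=1, l2_idx=1, offset=1
L1[1] = 0
L2[0][1] = 69
paddr = 69 * 32 + 1 = 2209

Answer: 2209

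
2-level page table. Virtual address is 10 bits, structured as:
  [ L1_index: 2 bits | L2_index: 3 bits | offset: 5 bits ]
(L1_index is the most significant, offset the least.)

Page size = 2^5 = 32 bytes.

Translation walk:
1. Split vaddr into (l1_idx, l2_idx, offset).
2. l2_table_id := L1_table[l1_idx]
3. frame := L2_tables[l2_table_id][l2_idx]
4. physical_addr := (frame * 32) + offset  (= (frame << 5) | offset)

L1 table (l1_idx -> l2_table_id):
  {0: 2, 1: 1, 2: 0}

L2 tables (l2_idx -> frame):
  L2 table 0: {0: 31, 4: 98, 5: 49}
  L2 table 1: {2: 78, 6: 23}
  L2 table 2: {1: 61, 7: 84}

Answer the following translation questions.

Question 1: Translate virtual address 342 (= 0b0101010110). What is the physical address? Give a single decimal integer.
vaddr = 342 = 0b0101010110
Split: l1_idx=1, l2_idx=2, offset=22
L1[1] = 1
L2[1][2] = 78
paddr = 78 * 32 + 22 = 2518

Answer: 2518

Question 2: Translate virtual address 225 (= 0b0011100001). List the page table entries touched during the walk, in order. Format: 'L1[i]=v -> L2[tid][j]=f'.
Answer: L1[0]=2 -> L2[2][7]=84

Derivation:
vaddr = 225 = 0b0011100001
Split: l1_idx=0, l2_idx=7, offset=1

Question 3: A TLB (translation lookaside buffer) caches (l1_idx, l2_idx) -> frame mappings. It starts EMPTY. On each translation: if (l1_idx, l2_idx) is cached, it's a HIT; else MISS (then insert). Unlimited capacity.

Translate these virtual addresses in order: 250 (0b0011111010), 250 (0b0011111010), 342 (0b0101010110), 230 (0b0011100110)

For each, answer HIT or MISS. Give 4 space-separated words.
vaddr=250: (0,7) not in TLB -> MISS, insert
vaddr=250: (0,7) in TLB -> HIT
vaddr=342: (1,2) not in TLB -> MISS, insert
vaddr=230: (0,7) in TLB -> HIT

Answer: MISS HIT MISS HIT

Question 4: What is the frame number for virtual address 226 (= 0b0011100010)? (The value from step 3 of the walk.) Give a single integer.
Answer: 84

Derivation:
vaddr = 226: l1_idx=0, l2_idx=7
L1[0] = 2; L2[2][7] = 84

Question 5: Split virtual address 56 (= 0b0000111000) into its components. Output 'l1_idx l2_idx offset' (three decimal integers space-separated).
vaddr = 56 = 0b0000111000
  top 2 bits -> l1_idx = 0
  next 3 bits -> l2_idx = 1
  bottom 5 bits -> offset = 24

Answer: 0 1 24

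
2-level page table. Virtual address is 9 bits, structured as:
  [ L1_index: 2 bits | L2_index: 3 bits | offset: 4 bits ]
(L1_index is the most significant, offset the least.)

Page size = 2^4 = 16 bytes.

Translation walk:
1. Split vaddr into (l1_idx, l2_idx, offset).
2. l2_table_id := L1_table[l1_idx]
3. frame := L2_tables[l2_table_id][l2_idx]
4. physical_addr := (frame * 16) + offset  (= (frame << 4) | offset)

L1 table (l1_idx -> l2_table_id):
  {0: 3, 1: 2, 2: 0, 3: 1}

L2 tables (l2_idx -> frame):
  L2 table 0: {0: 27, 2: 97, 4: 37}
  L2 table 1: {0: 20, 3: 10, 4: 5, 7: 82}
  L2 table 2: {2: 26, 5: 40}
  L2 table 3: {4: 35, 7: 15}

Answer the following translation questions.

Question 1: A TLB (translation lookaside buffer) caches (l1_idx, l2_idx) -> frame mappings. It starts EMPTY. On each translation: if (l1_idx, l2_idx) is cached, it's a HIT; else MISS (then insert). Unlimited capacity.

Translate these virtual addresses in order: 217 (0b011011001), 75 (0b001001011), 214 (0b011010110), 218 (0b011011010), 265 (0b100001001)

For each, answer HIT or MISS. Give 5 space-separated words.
Answer: MISS MISS HIT HIT MISS

Derivation:
vaddr=217: (1,5) not in TLB -> MISS, insert
vaddr=75: (0,4) not in TLB -> MISS, insert
vaddr=214: (1,5) in TLB -> HIT
vaddr=218: (1,5) in TLB -> HIT
vaddr=265: (2,0) not in TLB -> MISS, insert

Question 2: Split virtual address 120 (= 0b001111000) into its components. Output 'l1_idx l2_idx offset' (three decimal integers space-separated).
vaddr = 120 = 0b001111000
  top 2 bits -> l1_idx = 0
  next 3 bits -> l2_idx = 7
  bottom 4 bits -> offset = 8

Answer: 0 7 8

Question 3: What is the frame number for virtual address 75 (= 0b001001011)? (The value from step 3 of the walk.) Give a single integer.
Answer: 35

Derivation:
vaddr = 75: l1_idx=0, l2_idx=4
L1[0] = 3; L2[3][4] = 35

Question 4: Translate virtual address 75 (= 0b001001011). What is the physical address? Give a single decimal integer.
Answer: 571

Derivation:
vaddr = 75 = 0b001001011
Split: l1_idx=0, l2_idx=4, offset=11
L1[0] = 3
L2[3][4] = 35
paddr = 35 * 16 + 11 = 571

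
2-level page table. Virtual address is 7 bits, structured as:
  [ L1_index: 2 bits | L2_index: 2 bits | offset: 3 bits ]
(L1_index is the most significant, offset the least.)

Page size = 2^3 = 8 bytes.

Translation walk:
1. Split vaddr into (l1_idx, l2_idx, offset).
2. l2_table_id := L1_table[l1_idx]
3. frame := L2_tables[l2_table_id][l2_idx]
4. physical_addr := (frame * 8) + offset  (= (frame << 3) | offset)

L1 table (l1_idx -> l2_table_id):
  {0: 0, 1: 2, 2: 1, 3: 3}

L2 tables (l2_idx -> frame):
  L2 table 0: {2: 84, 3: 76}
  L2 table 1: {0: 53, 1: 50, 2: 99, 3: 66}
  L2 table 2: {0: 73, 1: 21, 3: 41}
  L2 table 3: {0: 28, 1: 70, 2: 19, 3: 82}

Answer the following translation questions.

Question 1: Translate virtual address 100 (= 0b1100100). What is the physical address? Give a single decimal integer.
vaddr = 100 = 0b1100100
Split: l1_idx=3, l2_idx=0, offset=4
L1[3] = 3
L2[3][0] = 28
paddr = 28 * 8 + 4 = 228

Answer: 228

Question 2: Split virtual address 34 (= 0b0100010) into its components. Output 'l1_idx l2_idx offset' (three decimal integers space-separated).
Answer: 1 0 2

Derivation:
vaddr = 34 = 0b0100010
  top 2 bits -> l1_idx = 1
  next 2 bits -> l2_idx = 0
  bottom 3 bits -> offset = 2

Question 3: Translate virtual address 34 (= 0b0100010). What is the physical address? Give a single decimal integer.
Answer: 586

Derivation:
vaddr = 34 = 0b0100010
Split: l1_idx=1, l2_idx=0, offset=2
L1[1] = 2
L2[2][0] = 73
paddr = 73 * 8 + 2 = 586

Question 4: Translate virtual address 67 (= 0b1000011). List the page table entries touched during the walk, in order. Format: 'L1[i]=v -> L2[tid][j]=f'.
vaddr = 67 = 0b1000011
Split: l1_idx=2, l2_idx=0, offset=3

Answer: L1[2]=1 -> L2[1][0]=53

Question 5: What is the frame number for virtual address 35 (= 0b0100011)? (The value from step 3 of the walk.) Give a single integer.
Answer: 73

Derivation:
vaddr = 35: l1_idx=1, l2_idx=0
L1[1] = 2; L2[2][0] = 73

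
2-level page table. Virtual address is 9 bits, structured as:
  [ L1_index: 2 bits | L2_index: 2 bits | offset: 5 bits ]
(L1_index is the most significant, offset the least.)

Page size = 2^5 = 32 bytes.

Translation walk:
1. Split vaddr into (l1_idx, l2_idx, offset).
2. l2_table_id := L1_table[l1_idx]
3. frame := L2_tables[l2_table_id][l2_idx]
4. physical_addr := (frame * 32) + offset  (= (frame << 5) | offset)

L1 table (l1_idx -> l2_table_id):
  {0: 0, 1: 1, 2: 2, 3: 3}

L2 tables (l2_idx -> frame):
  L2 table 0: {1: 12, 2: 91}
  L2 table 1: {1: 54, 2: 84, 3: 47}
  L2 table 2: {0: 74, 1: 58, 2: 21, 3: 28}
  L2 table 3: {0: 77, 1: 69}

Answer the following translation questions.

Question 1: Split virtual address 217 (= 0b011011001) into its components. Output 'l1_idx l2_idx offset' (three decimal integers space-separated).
vaddr = 217 = 0b011011001
  top 2 bits -> l1_idx = 1
  next 2 bits -> l2_idx = 2
  bottom 5 bits -> offset = 25

Answer: 1 2 25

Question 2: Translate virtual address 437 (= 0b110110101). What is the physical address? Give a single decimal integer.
Answer: 2229

Derivation:
vaddr = 437 = 0b110110101
Split: l1_idx=3, l2_idx=1, offset=21
L1[3] = 3
L2[3][1] = 69
paddr = 69 * 32 + 21 = 2229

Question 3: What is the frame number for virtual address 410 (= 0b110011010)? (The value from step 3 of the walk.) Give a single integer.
Answer: 77

Derivation:
vaddr = 410: l1_idx=3, l2_idx=0
L1[3] = 3; L2[3][0] = 77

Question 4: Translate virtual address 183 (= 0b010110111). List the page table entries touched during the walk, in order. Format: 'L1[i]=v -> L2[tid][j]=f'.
Answer: L1[1]=1 -> L2[1][1]=54

Derivation:
vaddr = 183 = 0b010110111
Split: l1_idx=1, l2_idx=1, offset=23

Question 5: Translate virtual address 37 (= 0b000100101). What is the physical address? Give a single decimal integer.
Answer: 389

Derivation:
vaddr = 37 = 0b000100101
Split: l1_idx=0, l2_idx=1, offset=5
L1[0] = 0
L2[0][1] = 12
paddr = 12 * 32 + 5 = 389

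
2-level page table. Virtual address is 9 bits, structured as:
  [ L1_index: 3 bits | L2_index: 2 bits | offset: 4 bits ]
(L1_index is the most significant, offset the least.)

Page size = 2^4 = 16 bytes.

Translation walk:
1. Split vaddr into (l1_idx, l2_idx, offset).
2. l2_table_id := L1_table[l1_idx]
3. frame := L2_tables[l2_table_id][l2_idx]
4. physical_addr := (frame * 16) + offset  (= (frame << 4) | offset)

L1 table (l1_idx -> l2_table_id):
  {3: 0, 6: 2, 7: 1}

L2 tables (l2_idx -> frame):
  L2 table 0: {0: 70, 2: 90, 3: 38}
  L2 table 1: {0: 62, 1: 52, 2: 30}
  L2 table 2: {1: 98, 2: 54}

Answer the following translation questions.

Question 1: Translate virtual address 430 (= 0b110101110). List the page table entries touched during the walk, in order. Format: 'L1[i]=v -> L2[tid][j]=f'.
Answer: L1[6]=2 -> L2[2][2]=54

Derivation:
vaddr = 430 = 0b110101110
Split: l1_idx=6, l2_idx=2, offset=14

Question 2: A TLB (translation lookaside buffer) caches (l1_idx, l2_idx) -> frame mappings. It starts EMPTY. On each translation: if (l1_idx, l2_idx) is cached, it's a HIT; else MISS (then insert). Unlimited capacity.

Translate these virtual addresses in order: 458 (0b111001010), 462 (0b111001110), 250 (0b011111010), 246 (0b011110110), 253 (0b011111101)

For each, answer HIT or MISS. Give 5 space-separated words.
Answer: MISS HIT MISS HIT HIT

Derivation:
vaddr=458: (7,0) not in TLB -> MISS, insert
vaddr=462: (7,0) in TLB -> HIT
vaddr=250: (3,3) not in TLB -> MISS, insert
vaddr=246: (3,3) in TLB -> HIT
vaddr=253: (3,3) in TLB -> HIT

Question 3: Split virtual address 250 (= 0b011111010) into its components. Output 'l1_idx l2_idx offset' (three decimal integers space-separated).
Answer: 3 3 10

Derivation:
vaddr = 250 = 0b011111010
  top 3 bits -> l1_idx = 3
  next 2 bits -> l2_idx = 3
  bottom 4 bits -> offset = 10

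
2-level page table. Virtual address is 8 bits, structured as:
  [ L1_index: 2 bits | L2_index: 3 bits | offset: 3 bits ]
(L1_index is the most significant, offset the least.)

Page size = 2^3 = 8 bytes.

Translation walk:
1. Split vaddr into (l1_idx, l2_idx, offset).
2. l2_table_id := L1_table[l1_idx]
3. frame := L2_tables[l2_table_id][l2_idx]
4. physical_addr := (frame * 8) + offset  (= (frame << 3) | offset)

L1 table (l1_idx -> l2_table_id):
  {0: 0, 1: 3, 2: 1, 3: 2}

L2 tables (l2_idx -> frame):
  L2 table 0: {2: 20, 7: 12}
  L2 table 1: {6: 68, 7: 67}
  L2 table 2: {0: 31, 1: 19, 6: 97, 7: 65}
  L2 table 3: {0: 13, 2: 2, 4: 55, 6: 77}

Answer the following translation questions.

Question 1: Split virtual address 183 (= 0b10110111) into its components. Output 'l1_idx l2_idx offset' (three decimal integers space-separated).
Answer: 2 6 7

Derivation:
vaddr = 183 = 0b10110111
  top 2 bits -> l1_idx = 2
  next 3 bits -> l2_idx = 6
  bottom 3 bits -> offset = 7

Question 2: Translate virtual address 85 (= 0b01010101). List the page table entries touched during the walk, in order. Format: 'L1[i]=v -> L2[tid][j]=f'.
Answer: L1[1]=3 -> L2[3][2]=2

Derivation:
vaddr = 85 = 0b01010101
Split: l1_idx=1, l2_idx=2, offset=5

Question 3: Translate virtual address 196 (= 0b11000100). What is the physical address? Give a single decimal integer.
vaddr = 196 = 0b11000100
Split: l1_idx=3, l2_idx=0, offset=4
L1[3] = 2
L2[2][0] = 31
paddr = 31 * 8 + 4 = 252

Answer: 252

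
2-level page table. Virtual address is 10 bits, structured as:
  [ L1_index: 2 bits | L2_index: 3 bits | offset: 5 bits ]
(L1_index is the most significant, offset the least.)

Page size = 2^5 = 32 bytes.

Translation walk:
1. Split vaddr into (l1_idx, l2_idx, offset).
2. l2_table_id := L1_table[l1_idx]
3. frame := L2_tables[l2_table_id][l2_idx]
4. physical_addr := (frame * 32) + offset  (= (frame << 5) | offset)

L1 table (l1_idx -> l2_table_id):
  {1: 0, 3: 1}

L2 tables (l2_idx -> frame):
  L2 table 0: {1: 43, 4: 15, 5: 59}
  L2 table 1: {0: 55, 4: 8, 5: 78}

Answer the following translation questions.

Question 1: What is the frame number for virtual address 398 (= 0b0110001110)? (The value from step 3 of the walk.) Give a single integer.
Answer: 15

Derivation:
vaddr = 398: l1_idx=1, l2_idx=4
L1[1] = 0; L2[0][4] = 15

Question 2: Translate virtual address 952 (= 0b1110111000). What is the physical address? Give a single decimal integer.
vaddr = 952 = 0b1110111000
Split: l1_idx=3, l2_idx=5, offset=24
L1[3] = 1
L2[1][5] = 78
paddr = 78 * 32 + 24 = 2520

Answer: 2520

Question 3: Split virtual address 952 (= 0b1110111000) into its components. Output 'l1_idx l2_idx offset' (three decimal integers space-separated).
Answer: 3 5 24

Derivation:
vaddr = 952 = 0b1110111000
  top 2 bits -> l1_idx = 3
  next 3 bits -> l2_idx = 5
  bottom 5 bits -> offset = 24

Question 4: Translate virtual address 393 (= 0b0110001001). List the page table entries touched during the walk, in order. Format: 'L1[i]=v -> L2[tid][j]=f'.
vaddr = 393 = 0b0110001001
Split: l1_idx=1, l2_idx=4, offset=9

Answer: L1[1]=0 -> L2[0][4]=15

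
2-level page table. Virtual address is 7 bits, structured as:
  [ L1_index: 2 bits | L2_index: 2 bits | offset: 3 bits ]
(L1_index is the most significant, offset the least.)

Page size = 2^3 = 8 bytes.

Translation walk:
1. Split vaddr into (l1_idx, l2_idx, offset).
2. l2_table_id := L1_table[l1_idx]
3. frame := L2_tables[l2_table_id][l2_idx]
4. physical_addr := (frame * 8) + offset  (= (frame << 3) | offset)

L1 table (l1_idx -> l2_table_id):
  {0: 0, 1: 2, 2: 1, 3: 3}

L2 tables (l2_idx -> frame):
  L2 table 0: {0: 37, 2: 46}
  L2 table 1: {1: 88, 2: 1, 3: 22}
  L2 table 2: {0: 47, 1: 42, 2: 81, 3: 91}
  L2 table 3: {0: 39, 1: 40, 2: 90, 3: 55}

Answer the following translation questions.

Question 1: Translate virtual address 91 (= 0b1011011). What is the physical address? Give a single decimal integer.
vaddr = 91 = 0b1011011
Split: l1_idx=2, l2_idx=3, offset=3
L1[2] = 1
L2[1][3] = 22
paddr = 22 * 8 + 3 = 179

Answer: 179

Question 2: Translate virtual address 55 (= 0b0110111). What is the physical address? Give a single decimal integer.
Answer: 655

Derivation:
vaddr = 55 = 0b0110111
Split: l1_idx=1, l2_idx=2, offset=7
L1[1] = 2
L2[2][2] = 81
paddr = 81 * 8 + 7 = 655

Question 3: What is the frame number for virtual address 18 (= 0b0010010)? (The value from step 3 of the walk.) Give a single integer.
vaddr = 18: l1_idx=0, l2_idx=2
L1[0] = 0; L2[0][2] = 46

Answer: 46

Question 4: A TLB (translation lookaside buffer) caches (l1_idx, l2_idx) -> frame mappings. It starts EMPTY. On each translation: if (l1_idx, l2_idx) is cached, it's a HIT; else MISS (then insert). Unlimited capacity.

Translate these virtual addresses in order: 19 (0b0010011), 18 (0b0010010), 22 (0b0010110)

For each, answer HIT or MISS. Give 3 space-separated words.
Answer: MISS HIT HIT

Derivation:
vaddr=19: (0,2) not in TLB -> MISS, insert
vaddr=18: (0,2) in TLB -> HIT
vaddr=22: (0,2) in TLB -> HIT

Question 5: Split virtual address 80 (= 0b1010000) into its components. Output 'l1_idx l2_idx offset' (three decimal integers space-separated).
vaddr = 80 = 0b1010000
  top 2 bits -> l1_idx = 2
  next 2 bits -> l2_idx = 2
  bottom 3 bits -> offset = 0

Answer: 2 2 0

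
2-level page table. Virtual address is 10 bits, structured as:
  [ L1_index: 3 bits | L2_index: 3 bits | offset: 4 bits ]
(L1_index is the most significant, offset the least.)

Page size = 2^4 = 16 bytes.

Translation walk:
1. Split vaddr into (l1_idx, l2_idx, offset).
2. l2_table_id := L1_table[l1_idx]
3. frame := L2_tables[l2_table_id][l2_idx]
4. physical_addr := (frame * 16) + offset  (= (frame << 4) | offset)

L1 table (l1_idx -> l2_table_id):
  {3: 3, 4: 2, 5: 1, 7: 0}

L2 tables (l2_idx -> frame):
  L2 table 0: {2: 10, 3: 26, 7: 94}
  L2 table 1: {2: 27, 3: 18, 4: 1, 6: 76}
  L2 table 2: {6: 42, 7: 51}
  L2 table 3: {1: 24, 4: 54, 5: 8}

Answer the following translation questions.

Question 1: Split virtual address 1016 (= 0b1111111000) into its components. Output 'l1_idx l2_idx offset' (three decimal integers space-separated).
vaddr = 1016 = 0b1111111000
  top 3 bits -> l1_idx = 7
  next 3 bits -> l2_idx = 7
  bottom 4 bits -> offset = 8

Answer: 7 7 8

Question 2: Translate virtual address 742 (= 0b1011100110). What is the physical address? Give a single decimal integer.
vaddr = 742 = 0b1011100110
Split: l1_idx=5, l2_idx=6, offset=6
L1[5] = 1
L2[1][6] = 76
paddr = 76 * 16 + 6 = 1222

Answer: 1222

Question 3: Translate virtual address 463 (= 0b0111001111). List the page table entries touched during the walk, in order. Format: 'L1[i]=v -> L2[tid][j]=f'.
vaddr = 463 = 0b0111001111
Split: l1_idx=3, l2_idx=4, offset=15

Answer: L1[3]=3 -> L2[3][4]=54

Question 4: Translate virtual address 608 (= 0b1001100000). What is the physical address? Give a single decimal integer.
vaddr = 608 = 0b1001100000
Split: l1_idx=4, l2_idx=6, offset=0
L1[4] = 2
L2[2][6] = 42
paddr = 42 * 16 + 0 = 672

Answer: 672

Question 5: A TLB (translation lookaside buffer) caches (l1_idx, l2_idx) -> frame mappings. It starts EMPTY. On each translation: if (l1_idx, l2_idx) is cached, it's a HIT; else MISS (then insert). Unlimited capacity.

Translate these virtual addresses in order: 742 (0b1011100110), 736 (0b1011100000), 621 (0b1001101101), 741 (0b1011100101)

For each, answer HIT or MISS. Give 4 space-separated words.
Answer: MISS HIT MISS HIT

Derivation:
vaddr=742: (5,6) not in TLB -> MISS, insert
vaddr=736: (5,6) in TLB -> HIT
vaddr=621: (4,6) not in TLB -> MISS, insert
vaddr=741: (5,6) in TLB -> HIT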